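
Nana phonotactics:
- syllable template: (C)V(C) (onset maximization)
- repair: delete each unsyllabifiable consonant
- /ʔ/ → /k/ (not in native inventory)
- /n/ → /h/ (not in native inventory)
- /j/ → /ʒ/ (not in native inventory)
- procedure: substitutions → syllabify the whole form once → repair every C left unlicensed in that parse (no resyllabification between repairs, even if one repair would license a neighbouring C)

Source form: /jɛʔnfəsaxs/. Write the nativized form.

Substitution: /j/ → /ʒ/, /ʔ/ → /k/, /n/ → /h/, giving /ʒɛkhfəsaxs/.
Syllabifying with onset maximization leaves /h/, /s/ stranded (at most one coda consonant is licensed; onsets are limited to one consonant).
Deleting the stranded consonants removes /h/, /s/.

ʒɛkfəsax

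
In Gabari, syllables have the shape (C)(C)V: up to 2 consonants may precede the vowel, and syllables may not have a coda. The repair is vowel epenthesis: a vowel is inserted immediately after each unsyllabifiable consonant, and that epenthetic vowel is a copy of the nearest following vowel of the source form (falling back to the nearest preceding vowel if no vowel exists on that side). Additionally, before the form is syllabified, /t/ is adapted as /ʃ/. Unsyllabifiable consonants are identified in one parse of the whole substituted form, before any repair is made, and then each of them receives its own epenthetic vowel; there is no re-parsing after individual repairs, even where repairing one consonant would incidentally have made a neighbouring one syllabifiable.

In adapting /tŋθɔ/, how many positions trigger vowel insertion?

1

After substitution the input is /ʃŋθɔ/.
The unsyllabifiable consonants are /ʃ/; each receives one epenthetic vowel.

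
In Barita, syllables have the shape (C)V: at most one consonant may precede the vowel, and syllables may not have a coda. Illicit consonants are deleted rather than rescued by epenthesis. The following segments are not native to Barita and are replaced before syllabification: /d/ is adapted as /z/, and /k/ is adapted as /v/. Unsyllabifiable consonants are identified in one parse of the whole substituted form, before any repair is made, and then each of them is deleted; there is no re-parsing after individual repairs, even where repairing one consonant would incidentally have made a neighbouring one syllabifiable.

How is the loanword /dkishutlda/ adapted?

vihuza

Substitution: /d/ → /z/, /k/ → /v/, giving /zvishutlza/.
Syllabifying with onset maximization leaves /z/, /s/, /t/, /l/ stranded (no codas are permitted; onsets are limited to one consonant).
Deleting the stranded consonants removes /z/, /s/, /t/, /l/.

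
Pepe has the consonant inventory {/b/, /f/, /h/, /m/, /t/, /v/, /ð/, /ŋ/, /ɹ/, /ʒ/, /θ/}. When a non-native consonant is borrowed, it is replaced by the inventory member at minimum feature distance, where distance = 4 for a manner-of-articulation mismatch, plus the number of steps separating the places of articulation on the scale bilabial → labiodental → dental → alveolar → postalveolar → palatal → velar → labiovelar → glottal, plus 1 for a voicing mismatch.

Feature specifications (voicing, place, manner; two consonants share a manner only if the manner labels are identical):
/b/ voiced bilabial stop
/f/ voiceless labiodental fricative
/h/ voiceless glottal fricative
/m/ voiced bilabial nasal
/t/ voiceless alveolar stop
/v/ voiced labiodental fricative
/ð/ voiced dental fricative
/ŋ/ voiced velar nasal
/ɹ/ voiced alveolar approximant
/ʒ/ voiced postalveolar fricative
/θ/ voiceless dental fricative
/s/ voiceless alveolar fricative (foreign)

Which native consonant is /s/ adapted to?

θ

/θ/ is closest: same manner (fricative), place distance 1 (alveolar→dental), same voicing; total 1. Next closest is /f/ at distance 2.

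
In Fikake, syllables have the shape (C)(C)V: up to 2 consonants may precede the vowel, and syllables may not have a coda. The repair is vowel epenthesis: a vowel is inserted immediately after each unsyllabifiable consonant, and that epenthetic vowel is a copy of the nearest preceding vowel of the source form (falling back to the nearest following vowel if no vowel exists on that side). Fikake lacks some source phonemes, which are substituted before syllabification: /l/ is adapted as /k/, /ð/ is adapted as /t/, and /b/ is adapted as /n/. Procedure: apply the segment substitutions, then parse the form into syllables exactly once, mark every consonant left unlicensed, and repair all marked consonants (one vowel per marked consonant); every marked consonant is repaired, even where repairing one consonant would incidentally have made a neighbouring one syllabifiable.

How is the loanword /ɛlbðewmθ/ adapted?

ɛkɛntewemeθe

Substitution: /l/ → /k/, /b/ → /n/, /ð/ → /t/, giving /ɛkntewmθ/.
Under (C)(C)V, the unsyllabifiable consonants are /k/, /w/, /m/, /θ/ (no codas are permitted; onsets may contain at most 2 consonants).
Each unlicensed consonant becomes the onset of a new syllable: /k/ → /kɛ/, /w/ → /we/, /m/ → /me/, /θ/ → /θe/.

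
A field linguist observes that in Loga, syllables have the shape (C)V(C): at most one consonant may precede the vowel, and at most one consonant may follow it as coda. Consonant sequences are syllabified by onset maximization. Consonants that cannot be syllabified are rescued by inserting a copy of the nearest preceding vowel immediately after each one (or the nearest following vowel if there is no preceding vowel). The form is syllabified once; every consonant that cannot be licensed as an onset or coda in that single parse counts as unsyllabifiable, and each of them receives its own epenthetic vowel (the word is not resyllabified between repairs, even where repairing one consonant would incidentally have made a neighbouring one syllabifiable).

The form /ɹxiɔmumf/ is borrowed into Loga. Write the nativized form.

Syllabifying with onset maximization leaves /ɹ/, /f/ stranded (at most one coda consonant is licensed; onsets are limited to one consonant).
Inserting the epenthetic vowel yields /ɹ/ → /ɹi/, /f/ → /fu/.

ɹixiɔmumfu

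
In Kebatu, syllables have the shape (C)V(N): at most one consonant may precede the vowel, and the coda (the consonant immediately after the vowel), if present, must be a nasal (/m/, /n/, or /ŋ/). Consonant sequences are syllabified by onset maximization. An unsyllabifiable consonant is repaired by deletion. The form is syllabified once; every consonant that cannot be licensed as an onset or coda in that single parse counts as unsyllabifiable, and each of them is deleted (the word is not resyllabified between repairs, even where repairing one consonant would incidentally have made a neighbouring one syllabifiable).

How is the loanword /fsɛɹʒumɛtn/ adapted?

Under (C)V(N), the unsyllabifiable consonants are /f/, /ɹ/, /t/, /n/ (only a nasal (/m/, /n/, or /ŋ/) is licensed in coda position; onsets are limited to one consonant).
Each unlicensed consonant is deleted: /f/, /ɹ/, /t/, /n/.

sɛʒumɛ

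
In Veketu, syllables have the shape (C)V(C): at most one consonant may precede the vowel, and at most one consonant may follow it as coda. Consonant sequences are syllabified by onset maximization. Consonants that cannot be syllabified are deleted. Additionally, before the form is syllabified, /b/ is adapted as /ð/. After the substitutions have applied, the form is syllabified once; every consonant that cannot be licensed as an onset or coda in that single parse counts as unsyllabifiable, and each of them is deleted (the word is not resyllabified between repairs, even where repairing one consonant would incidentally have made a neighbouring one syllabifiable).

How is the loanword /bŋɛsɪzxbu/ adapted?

Substitution: /b/ → /ð/, giving /ðŋɛsɪzxðu/.
Syllabifying with onset maximization leaves /ð/, /x/ stranded (at most one coda consonant is licensed; onsets are limited to one consonant).
Deletion applies to /ð/, /x/.

ŋɛsɪzðu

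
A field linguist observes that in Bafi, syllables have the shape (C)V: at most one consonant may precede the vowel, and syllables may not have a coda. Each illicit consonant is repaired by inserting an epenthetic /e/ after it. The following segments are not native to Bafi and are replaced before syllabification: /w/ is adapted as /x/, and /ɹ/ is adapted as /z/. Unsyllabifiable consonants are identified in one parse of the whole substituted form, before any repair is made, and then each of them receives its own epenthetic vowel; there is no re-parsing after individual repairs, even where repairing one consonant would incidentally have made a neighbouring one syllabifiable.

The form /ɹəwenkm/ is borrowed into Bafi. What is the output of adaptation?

zəxenekeme

Substitution: /ɹ/ → /z/, /w/ → /x/, giving /zəxenkm/.
Syllabifying with onset maximization leaves /n/, /k/, /m/ stranded (no codas are permitted; onsets are limited to one consonant).
Epenthesis after each stranded consonant: /n/ → /ne/, /k/ → /ke/, /m/ → /me/.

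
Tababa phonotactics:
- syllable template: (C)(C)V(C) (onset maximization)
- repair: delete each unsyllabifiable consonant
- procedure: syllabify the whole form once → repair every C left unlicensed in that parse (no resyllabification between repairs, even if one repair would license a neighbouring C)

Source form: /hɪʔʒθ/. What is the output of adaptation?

hɪʔ

Syllabifying with onset maximization leaves /ʒ/, /θ/ stranded (at most one coda consonant is licensed; onsets may contain at most 2 consonants).
Each unlicensed consonant is deleted: /ʒ/, /θ/.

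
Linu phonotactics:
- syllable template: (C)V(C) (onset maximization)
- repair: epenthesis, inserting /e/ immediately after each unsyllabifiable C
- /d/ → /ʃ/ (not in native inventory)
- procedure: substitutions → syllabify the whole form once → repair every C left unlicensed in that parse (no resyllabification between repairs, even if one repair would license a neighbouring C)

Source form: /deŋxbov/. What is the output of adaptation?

ʃeŋxebov

Substitution: /d/ → /ʃ/, giving /ʃeŋxbov/.
Under (C)V(C), the unsyllabifiable consonants are /x/ (at most one coda consonant is licensed; onsets are limited to one consonant).
Epenthesis after each stranded consonant: /x/ → /xe/.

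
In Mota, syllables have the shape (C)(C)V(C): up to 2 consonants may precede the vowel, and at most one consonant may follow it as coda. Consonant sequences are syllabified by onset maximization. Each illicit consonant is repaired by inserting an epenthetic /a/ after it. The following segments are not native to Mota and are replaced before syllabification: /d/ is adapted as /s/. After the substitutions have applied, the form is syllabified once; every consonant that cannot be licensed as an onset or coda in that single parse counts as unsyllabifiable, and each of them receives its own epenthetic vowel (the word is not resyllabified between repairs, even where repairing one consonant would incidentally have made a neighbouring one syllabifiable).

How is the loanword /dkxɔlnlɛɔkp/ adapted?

Substitution: /d/ → /s/, giving /skxɔlnlɛɔkp/.
The consonants /s/, /p/ cannot be parsed into a legal (C)(C)V(C) syllable (at most one coda consonant is licensed; onsets may contain at most 2 consonants).
Epenthesis after each stranded consonant: /s/ → /sa/, /p/ → /pa/.

sakxɔlnlɛɔkpa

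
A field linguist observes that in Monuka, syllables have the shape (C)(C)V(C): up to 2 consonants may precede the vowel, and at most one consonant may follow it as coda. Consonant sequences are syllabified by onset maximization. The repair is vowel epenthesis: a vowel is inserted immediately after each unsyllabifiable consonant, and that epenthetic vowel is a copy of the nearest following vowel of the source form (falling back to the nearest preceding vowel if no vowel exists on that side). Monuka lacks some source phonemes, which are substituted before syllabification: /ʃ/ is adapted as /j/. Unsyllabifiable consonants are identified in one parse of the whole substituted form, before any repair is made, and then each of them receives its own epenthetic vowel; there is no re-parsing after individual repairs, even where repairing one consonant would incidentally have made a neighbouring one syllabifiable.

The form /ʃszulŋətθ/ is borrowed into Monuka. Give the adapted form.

juszulŋətθə

Substitution: /ʃ/ → /j/, giving /jszulŋətθ/.
Under (C)(C)V(C), the unsyllabifiable consonants are /j/, /θ/ (at most one coda consonant is licensed; onsets may contain at most 2 consonants).
Epenthesis after each stranded consonant: /j/ → /ju/, /θ/ → /θə/.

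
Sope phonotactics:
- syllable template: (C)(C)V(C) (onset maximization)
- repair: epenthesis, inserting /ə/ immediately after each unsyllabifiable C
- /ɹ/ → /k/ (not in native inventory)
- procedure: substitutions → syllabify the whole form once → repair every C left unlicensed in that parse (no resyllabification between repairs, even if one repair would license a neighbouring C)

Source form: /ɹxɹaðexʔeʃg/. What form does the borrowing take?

Substitution: /ɹ/ → /k/, giving /kxkaðexʔeʃg/.
Syllabifying with onset maximization leaves /k/, /g/ stranded (at most one coda consonant is licensed; onsets may contain at most 2 consonants).
Each unlicensed consonant becomes the onset of a new syllable: /k/ → /kə/, /g/ → /gə/.

kəxkaðexʔeʃgə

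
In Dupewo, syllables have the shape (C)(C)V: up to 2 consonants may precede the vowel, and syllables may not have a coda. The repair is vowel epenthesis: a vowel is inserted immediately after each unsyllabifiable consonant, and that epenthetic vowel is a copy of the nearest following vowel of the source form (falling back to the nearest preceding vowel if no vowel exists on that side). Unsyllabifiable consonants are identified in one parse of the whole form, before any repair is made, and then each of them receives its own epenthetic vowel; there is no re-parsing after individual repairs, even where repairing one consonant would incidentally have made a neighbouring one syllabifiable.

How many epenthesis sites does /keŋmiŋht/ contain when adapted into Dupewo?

3

The unsyllabifiable consonants are /ŋ/, /h/, /t/; each receives one epenthetic vowel.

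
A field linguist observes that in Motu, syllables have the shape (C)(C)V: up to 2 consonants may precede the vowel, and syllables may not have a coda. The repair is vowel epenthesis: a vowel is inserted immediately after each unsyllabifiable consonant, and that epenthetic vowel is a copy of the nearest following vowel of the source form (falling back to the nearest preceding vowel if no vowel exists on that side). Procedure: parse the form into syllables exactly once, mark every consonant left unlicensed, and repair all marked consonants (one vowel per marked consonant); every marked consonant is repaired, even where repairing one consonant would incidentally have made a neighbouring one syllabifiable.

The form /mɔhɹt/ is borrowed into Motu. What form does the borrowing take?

Syllabifying with onset maximization leaves /h/, /ɹ/, /t/ stranded (no codas are permitted; onsets may contain at most 2 consonants).
Inserting the epenthetic vowel yields /h/ → /hɔ/, /ɹ/ → /ɹɔ/, /t/ → /tɔ/.

mɔhɔɹɔtɔ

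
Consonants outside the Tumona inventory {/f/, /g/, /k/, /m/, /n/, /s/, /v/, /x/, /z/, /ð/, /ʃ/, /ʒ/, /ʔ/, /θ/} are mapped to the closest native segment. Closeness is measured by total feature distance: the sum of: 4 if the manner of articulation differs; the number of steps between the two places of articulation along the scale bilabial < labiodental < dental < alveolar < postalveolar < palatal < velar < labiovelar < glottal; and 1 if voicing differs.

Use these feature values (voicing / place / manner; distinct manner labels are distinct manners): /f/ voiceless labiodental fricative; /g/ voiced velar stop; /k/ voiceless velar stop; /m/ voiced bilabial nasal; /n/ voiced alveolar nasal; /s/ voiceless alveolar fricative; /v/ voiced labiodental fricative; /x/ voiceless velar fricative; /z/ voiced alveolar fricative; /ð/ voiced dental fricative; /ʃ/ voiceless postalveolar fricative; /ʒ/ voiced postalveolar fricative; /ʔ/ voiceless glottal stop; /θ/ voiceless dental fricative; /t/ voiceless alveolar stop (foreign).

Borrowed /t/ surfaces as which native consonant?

k

/k/ is closest: same manner (stop), place distance 3 (alveolar→velar), same voicing; total 3. Next closest is /g/ at distance 4.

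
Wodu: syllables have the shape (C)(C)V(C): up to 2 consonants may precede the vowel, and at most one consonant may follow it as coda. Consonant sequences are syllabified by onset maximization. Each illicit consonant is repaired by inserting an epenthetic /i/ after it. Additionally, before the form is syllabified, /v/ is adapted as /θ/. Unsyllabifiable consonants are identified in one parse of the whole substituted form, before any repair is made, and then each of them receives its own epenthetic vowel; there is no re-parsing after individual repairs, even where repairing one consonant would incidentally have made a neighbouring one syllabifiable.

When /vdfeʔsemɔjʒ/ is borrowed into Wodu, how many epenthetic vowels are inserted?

After substitution the input is /θdfeʔsemɔjʒ/.
The unsyllabifiable consonants are /θ/, /ʒ/; each receives one epenthetic vowel.

2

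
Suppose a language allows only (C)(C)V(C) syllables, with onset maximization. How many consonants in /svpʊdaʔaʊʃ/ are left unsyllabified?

Under (C)(C)V(C), the unsyllabifiable consonants are /s/ (at most one coda consonant is licensed; onsets may contain at most 2 consonants).

1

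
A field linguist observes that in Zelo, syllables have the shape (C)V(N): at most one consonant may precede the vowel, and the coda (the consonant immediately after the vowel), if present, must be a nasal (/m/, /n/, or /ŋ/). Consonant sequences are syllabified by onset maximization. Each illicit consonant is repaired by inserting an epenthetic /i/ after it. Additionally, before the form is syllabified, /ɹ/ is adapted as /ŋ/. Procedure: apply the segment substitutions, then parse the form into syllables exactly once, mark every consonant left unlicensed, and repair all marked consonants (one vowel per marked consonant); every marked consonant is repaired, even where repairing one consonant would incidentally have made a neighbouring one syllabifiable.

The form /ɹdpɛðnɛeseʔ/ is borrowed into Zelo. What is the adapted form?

Substitution: /ɹ/ → /ŋ/, giving /ŋdpɛðnɛeseʔ/.
Syllabifying with onset maximization leaves /ŋ/, /d/, /ð/, /ʔ/ stranded (only a nasal (/m/, /n/, or /ŋ/) is licensed in coda position; onsets are limited to one consonant).
Inserting the epenthetic vowel yields /ŋ/ → /ŋi/, /d/ → /di/, /ð/ → /ði/, /ʔ/ → /ʔi/.

ŋidipɛðinɛeseʔi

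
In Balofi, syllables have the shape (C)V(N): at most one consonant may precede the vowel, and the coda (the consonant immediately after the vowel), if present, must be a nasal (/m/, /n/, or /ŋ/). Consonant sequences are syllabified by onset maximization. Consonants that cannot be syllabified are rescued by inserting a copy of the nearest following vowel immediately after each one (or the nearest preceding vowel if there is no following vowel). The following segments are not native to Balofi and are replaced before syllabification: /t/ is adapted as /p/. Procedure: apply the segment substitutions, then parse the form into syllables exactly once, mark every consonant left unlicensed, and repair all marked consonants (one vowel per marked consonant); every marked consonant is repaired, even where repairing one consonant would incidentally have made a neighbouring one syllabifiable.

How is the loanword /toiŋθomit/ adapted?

Substitution: /t/ → /p/, giving /poiŋθomip/.
The consonants /p/ cannot be parsed into a legal (C)V(N) syllable (only a nasal (/m/, /n/, or /ŋ/) is licensed in coda position; onsets are limited to one consonant).
Inserting the epenthetic vowel yields /p/ → /pi/.

poiŋθomipi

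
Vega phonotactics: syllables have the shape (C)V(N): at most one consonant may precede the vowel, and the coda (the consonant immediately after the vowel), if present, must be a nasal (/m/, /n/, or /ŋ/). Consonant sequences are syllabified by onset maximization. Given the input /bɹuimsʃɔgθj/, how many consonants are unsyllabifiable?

Syllabifying with onset maximization leaves /b/, /s/, /g/, /θ/, /j/ stranded (only a nasal (/m/, /n/, or /ŋ/) is licensed in coda position; onsets are limited to one consonant).

5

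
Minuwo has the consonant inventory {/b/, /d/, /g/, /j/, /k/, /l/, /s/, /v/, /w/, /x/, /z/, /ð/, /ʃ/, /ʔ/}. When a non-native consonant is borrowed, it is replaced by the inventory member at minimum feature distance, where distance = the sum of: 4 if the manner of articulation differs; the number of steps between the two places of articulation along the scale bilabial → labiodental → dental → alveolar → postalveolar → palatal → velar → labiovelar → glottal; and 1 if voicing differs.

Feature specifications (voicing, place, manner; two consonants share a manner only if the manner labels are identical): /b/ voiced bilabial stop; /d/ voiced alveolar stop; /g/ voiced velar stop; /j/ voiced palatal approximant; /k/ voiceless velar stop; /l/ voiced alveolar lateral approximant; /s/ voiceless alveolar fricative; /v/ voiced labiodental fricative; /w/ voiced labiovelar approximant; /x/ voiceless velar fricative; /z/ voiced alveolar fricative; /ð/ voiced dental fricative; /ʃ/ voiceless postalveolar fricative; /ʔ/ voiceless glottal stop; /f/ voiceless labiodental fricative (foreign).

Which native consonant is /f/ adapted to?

v

/v/ is closest: same manner (fricative), place distance 0 (labiodental→labiodental), voicing differs (+1); total 1. Next closest is /s/ at distance 2.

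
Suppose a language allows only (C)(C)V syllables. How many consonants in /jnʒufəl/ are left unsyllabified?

Syllabifying with onset maximization leaves /j/, /l/ stranded (no codas are permitted; onsets may contain at most 2 consonants).

2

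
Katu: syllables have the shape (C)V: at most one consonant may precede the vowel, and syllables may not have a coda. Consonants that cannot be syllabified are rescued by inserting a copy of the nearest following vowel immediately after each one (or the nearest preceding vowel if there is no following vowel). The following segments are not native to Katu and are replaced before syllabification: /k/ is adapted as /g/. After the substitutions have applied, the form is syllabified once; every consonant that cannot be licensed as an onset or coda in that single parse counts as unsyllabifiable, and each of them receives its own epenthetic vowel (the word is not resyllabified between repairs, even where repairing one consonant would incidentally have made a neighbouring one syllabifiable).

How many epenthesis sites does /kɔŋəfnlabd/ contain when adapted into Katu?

After substitution the input is /gɔŋəfnlabd/.
The unsyllabifiable consonants are /f/, /n/, /b/, /d/; each receives one epenthetic vowel.

4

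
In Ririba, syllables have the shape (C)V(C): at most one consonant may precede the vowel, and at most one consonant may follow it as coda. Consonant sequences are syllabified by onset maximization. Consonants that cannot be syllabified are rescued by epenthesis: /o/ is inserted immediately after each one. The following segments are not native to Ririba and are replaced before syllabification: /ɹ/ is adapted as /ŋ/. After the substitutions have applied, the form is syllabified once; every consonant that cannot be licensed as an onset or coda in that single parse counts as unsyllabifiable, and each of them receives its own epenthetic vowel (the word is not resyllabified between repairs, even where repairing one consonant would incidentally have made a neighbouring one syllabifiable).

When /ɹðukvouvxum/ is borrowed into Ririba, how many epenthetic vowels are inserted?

After substitution the input is /ŋðukvouvxum/.
The unsyllabifiable consonants are /ŋ/; each receives one epenthetic vowel.

1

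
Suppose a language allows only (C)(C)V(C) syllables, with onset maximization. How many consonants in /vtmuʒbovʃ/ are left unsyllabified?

The consonants /v/, /ʃ/ cannot be parsed into a legal (C)(C)V(C) syllable (at most one coda consonant is licensed; onsets may contain at most 2 consonants).

2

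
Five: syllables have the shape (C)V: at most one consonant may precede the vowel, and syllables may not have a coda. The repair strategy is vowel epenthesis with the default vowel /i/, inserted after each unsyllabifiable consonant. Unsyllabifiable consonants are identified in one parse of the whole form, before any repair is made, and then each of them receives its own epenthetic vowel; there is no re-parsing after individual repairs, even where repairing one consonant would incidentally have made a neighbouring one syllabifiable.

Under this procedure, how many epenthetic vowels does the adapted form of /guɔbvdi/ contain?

The unsyllabifiable consonants are /b/, /v/; each receives one epenthetic vowel.

2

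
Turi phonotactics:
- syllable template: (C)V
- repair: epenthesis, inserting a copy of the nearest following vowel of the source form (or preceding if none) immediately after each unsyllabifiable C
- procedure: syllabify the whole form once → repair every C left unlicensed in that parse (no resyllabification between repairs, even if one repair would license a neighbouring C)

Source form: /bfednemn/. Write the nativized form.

The consonants /b/, /d/, /m/, /n/ cannot be parsed into a legal (C)V syllable (no codas are permitted; onsets are limited to one consonant).
Epenthesis after each stranded consonant: /b/ → /be/, /d/ → /de/, /m/ → /me/, /n/ → /ne/.

befedenemene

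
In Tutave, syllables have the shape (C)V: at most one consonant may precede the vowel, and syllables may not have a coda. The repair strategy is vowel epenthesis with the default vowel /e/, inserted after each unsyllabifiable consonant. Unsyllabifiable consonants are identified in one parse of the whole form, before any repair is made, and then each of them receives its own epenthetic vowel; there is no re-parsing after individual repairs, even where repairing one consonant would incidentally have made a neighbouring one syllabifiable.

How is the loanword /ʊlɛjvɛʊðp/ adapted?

ʊlɛjevɛʊðepe

Syllabifying with onset maximization leaves /j/, /ð/, /p/ stranded (no codas are permitted; onsets are limited to one consonant).
Inserting the epenthetic vowel yields /j/ → /je/, /ð/ → /ðe/, /p/ → /pe/.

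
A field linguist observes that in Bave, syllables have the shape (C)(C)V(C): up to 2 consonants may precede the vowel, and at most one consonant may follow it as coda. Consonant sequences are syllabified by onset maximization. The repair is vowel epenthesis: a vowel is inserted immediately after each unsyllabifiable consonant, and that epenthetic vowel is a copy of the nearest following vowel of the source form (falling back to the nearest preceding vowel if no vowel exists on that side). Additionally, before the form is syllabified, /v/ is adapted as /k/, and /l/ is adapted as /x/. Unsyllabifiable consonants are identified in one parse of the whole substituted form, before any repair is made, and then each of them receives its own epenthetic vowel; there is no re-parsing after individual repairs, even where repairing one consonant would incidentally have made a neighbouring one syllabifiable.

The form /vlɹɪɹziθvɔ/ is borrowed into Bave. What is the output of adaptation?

kɪxɹɪɹziθkɔ

Substitution: /v/ → /k/, /l/ → /x/, giving /kxɹɪɹziθkɔ/.
Under (C)(C)V(C), the unsyllabifiable consonants are /k/ (at most one coda consonant is licensed; onsets may contain at most 2 consonants).
Inserting the epenthetic vowel yields /k/ → /kɪ/.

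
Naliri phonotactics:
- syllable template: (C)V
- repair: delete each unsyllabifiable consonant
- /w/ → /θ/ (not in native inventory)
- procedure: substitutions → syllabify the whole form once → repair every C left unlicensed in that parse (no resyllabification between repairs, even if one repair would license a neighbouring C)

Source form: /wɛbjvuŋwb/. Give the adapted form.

θɛvu

Substitution: /w/ → /θ/, giving /θɛbjvuŋθb/.
Syllabifying with onset maximization leaves /b/, /j/, /ŋ/, /θ/, /b/ stranded (no codas are permitted; onsets are limited to one consonant).
Each unlicensed consonant is deleted: /b/, /j/, /ŋ/, /θ/, /b/.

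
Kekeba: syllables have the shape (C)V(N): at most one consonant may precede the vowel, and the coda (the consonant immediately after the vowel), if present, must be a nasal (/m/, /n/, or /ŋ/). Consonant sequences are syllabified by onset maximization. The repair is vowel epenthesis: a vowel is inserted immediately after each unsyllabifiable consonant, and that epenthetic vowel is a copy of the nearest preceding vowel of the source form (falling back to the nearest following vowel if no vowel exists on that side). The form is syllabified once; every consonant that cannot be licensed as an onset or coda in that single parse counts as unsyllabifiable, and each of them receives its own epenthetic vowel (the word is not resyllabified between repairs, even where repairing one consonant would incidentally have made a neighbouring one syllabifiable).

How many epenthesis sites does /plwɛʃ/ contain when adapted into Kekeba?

The unsyllabifiable consonants are /p/, /l/, /ʃ/; each receives one epenthetic vowel.

3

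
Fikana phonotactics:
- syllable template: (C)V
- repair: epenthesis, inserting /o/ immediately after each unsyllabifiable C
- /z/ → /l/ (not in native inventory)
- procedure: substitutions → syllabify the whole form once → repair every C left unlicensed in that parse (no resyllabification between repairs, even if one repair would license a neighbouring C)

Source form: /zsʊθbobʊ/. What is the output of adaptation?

Substitution: /z/ → /l/, giving /lsʊθbobʊ/.
Under (C)V, the unsyllabifiable consonants are /l/, /θ/ (no codas are permitted; onsets are limited to one consonant).
Each unlicensed consonant becomes the onset of a new syllable: /l/ → /lo/, /θ/ → /θo/.

losʊθobobʊ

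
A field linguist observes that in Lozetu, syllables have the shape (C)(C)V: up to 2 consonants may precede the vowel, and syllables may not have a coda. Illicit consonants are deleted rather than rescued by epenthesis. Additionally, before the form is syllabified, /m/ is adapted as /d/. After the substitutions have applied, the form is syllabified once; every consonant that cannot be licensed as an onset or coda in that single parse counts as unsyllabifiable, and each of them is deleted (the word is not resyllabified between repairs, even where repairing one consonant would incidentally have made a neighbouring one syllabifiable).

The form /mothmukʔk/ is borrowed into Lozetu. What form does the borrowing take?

dohdu

Substitution: /m/ → /d/, giving /dothdukʔk/.
The consonants /t/, /k/, /ʔ/, /k/ cannot be parsed into a legal (C)(C)V syllable (no codas are permitted; onsets may contain at most 2 consonants).
Each unlicensed consonant is deleted: /t/, /k/, /ʔ/, /k/.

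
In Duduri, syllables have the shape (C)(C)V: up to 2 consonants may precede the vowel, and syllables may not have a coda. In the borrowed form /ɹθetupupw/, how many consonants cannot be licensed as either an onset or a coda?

The consonants /p/, /w/ cannot be parsed into a legal (C)(C)V syllable (no codas are permitted; onsets may contain at most 2 consonants).

2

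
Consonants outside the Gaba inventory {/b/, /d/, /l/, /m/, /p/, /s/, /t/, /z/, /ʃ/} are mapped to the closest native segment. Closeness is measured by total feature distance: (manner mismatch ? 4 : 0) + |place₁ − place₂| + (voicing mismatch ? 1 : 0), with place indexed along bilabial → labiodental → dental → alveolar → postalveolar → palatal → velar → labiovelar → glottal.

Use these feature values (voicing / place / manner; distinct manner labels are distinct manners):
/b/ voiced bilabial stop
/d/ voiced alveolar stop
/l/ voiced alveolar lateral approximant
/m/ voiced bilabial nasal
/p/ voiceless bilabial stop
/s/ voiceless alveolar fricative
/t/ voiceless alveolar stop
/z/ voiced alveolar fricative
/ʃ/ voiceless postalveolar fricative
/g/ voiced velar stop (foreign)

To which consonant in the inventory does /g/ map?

/d/ is closest: same manner (stop), place distance 3 (velar→alveolar), same voicing; total 3. Next closest is /t/ at distance 4.

d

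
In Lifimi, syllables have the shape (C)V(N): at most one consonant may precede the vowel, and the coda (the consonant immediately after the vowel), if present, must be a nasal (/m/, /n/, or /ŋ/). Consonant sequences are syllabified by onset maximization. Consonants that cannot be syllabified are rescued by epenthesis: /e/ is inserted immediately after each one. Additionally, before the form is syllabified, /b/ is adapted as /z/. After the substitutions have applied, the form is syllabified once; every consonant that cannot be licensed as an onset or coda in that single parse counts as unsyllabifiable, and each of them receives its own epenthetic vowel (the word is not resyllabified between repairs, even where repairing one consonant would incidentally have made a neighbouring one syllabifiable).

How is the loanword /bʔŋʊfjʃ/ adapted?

zeʔeŋʊfejeʃe

Substitution: /b/ → /z/, giving /zʔŋʊfjʃ/.
Syllabifying with onset maximization leaves /z/, /ʔ/, /f/, /j/, /ʃ/ stranded (only a nasal (/m/, /n/, or /ŋ/) is licensed in coda position; onsets are limited to one consonant).
Each unlicensed consonant becomes the onset of a new syllable: /z/ → /ze/, /ʔ/ → /ʔe/, /f/ → /fe/, /j/ → /je/, /ʃ/ → /ʃe/.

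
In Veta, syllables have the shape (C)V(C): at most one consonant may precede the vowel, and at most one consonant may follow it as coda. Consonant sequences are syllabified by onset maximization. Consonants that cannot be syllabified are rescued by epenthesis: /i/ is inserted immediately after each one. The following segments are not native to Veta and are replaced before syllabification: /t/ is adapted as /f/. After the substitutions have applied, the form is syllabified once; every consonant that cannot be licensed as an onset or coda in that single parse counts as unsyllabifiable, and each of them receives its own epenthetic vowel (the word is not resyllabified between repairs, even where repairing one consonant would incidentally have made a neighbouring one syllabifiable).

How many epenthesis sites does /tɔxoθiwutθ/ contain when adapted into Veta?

1

After substitution the input is /fɔxoθiwufθ/.
The unsyllabifiable consonants are /θ/; each receives one epenthetic vowel.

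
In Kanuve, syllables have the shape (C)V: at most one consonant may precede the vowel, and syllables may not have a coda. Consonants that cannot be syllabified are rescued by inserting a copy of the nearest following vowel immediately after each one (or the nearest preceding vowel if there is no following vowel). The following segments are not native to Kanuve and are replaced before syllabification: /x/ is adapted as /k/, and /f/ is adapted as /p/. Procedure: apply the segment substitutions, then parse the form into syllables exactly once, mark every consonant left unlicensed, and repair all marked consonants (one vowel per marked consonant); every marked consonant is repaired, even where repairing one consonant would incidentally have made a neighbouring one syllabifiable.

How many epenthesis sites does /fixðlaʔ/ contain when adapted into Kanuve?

After substitution the input is /pikðlaʔ/.
The unsyllabifiable consonants are /k/, /ð/, /ʔ/; each receives one epenthetic vowel.

3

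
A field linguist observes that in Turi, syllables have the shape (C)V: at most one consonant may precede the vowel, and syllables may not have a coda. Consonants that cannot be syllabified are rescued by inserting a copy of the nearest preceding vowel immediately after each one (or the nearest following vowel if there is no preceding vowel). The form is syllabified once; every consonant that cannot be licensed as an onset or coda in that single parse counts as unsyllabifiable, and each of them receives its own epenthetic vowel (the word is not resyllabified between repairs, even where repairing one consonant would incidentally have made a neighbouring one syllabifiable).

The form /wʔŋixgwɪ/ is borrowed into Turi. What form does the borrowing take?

Under (C)V, the unsyllabifiable consonants are /w/, /ʔ/, /x/, /g/ (no codas are permitted; onsets are limited to one consonant).
Inserting the epenthetic vowel yields /w/ → /wi/, /ʔ/ → /ʔi/, /x/ → /xi/, /g/ → /gi/.

wiʔiŋixigiwɪ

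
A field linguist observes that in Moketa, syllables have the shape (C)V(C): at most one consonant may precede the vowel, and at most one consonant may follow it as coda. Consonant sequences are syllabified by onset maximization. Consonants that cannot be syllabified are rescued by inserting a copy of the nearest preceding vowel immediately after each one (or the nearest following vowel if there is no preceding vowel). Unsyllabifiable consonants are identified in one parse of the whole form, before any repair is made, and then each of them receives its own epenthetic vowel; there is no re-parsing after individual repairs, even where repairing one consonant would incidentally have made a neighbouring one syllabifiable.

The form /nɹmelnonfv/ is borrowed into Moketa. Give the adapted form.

The consonants /n/, /ɹ/, /f/, /v/ cannot be parsed into a legal (C)V(C) syllable (at most one coda consonant is licensed; onsets are limited to one consonant).
Each unlicensed consonant becomes the onset of a new syllable: /n/ → /ne/, /ɹ/ → /ɹe/, /f/ → /fo/, /v/ → /vo/.

neɹemelnonfovo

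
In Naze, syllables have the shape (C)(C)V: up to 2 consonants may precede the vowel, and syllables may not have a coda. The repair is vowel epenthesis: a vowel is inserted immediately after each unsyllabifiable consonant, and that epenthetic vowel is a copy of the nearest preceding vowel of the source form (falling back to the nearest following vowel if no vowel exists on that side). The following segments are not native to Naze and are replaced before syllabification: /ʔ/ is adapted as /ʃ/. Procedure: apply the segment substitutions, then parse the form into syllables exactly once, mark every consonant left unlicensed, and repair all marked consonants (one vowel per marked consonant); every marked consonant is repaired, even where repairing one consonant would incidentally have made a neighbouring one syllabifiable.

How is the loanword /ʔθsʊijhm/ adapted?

Substitution: /ʔ/ → /ʃ/, giving /ʃθsʊijhm/.
Syllabifying with onset maximization leaves /ʃ/, /j/, /h/, /m/ stranded (no codas are permitted; onsets may contain at most 2 consonants).
Each unlicensed consonant becomes the onset of a new syllable: /ʃ/ → /ʃʊ/, /j/ → /ji/, /h/ → /hi/, /m/ → /mi/.

ʃʊθsʊijihimi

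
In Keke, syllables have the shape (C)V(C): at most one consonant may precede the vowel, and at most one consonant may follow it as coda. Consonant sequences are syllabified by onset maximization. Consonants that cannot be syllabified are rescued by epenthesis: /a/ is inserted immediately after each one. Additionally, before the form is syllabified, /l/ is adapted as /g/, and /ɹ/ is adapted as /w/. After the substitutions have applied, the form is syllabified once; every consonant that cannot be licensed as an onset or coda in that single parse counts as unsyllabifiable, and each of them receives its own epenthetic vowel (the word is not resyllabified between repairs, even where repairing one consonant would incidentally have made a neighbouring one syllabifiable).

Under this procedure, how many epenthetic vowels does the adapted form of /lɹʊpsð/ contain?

After substitution the input is /gwʊpsð/.
The unsyllabifiable consonants are /g/, /s/, /ð/; each receives one epenthetic vowel.

3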